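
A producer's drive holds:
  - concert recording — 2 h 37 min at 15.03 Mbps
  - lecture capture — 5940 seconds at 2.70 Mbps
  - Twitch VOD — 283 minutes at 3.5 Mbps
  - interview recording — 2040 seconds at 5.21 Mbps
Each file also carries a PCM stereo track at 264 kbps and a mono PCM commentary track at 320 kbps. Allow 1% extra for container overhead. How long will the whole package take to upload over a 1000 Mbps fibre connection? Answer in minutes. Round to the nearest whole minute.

Audio total: 264 + 320 = 584 kbps = 0.584 Mbps.
concert recording: 15.614 Mbps × 9420 s × 1.01 = 148554.7 Mb
lecture capture: 3.284 Mbps × 5940 s × 1.01 = 19702.0 Mb
Twitch VOD: 4.084 Mbps × 16980 s × 1.01 = 70039.8 Mb
interview recording: 5.794 Mbps × 2040 s × 1.01 = 11938.0 Mb
Total: 250234.5 Mb = 31279.3 MB.
At 1000 Mbps: 250234.5 / 1000 = 250 s ≈ 4.17 minutes.

4 minutes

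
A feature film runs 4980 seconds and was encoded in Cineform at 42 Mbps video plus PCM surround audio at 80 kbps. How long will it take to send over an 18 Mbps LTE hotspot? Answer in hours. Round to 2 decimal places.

Audio: 80 kbps = 0.080 Mbps.
Total bitrate: 42.080 Mbps.
File: 42.080 Mbps × 4980 s = 209558.4 Mb.
At 18 Mbps: 209558.4 / 18 = 11642.1 s ≈ 3.23 hours.

3.23 hours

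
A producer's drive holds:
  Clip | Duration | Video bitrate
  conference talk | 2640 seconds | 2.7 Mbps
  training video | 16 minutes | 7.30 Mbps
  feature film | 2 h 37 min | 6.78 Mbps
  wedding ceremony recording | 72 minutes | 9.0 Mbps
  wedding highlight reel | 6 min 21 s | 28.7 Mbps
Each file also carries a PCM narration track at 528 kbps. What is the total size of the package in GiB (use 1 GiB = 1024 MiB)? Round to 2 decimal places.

15.97 GiB

Audio: 528 kbps = 0.528 Mbps.
conference talk: 3.228 Mbps × 2640 s = 8521.9 Mb
training video: 7.828 Mbps × 960 s = 7514.9 Mb
feature film: 7.308 Mbps × 9420 s = 68841.4 Mb
wedding ceremony recording: 9.528 Mbps × 4320 s = 41161.0 Mb
wedding highlight reel: 29.228 Mbps × 381 s = 11135.9 Mb
Total: 137175.0 Mb = 17146.9 MB.
= 15.97 GiB.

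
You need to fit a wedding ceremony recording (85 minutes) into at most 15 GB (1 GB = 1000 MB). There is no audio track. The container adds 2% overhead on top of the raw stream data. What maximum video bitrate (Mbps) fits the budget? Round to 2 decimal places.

Budget: 15 GB = 120000.0 Mb.
Stream payload after overhead: 120000.0 / 1.02 = 117647.1 Mb.
85 min = 5100 s
Total bitrate budget: 117647.1 Mb / 5100 s = 23.068 Mbps.

23.07 Mbps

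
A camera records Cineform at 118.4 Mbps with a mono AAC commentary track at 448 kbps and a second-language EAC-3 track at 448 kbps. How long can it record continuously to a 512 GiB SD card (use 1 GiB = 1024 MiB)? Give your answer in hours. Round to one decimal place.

10.2 hours

Audio total: 448 + 448 = 896 kbps = 0.896 Mbps.
Total bitrate: 118.4 + 0.896 = 119.296 Mbps.
Capacity: 512 GiB = 4,398,047 Mb.
Recording time: 4,398,047 / 119.296 = 36,867 s ≈ 10.2 hours.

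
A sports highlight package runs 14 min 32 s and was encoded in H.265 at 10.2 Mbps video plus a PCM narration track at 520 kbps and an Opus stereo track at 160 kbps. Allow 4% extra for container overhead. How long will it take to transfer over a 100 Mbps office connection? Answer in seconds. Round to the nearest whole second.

14 min 32 s = 872 s
Audio total: 520 + 160 = 680 kbps = 0.680 Mbps.
Total bitrate: 10.880 Mbps.
File: 10.880 Mbps × 872 s = 9487.4 Mb.
With 4% container overhead: ×1.04. → 9866.9 Mb.
At 100 Mbps: 9866.9 / 100 = 98.7 s ≈ 98.7 seconds.

99 seconds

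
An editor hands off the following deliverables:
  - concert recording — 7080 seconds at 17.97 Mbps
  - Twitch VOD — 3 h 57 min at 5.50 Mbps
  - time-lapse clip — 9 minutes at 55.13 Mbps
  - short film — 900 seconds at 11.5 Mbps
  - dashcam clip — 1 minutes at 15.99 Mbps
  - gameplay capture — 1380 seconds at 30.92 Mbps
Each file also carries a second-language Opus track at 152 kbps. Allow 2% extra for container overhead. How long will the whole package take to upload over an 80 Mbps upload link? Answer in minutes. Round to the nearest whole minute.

Audio: 152 kbps = 0.152 Mbps.
concert recording: 18.122 Mbps × 7080 s × 1.02 = 130869.8 Mb
Twitch VOD: 5.652 Mbps × 14220 s × 1.02 = 81978.9 Mb
time-lapse clip: 55.282 Mbps × 540 s × 1.02 = 30449.3 Mb
short film: 11.652 Mbps × 900 s × 1.02 = 10696.5 Mb
dashcam clip: 16.142 Mbps × 60 s × 1.02 = 987.9 Mb
gameplay capture: 31.072 Mbps × 1380 s × 1.02 = 43736.9 Mb
Total: 298719.4 Mb = 37339.9 MB.
At 80 Mbps: 298719.4 / 80 = 3734 s ≈ 62.2 minutes.

62 minutes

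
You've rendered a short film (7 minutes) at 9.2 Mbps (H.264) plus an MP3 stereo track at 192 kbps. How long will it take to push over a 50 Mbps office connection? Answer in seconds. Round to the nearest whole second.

7 min = 420 s
Audio: 192 kbps = 0.192 Mbps.
Total bitrate: 9.392 Mbps.
File: 9.392 Mbps × 420 s = 3944.6 Mb.
At 50 Mbps: 3944.6 / 50 = 78.9 s ≈ 78.9 seconds.

79 seconds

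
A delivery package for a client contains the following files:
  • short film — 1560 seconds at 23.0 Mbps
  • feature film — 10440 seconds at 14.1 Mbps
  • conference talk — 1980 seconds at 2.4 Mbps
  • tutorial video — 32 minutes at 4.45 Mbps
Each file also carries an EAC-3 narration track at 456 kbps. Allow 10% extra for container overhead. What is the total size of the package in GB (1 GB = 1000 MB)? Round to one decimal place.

Audio: 456 kbps = 0.456 Mbps.
short film: 23.456 Mbps × 1560 s × 1.10 = 40250.5 Mb
feature film: 14.556 Mbps × 10440 s × 1.10 = 167161.1 Mb
conference talk: 2.856 Mbps × 1980 s × 1.10 = 6220.4 Mb
tutorial video: 4.906 Mbps × 1920 s × 1.10 = 10361.5 Mb
Total: 223993.4 Mb = 27999.2 MB.
= 28.00 GB.

28.0 GB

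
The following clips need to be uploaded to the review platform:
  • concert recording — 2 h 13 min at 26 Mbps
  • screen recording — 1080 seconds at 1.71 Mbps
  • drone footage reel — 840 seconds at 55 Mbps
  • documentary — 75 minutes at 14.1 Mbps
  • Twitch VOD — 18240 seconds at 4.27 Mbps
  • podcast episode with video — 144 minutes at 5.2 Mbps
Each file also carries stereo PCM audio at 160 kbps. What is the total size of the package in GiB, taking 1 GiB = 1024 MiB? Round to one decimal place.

52.2 GiB

Audio: 160 kbps = 0.160 Mbps.
concert recording: 26.160 Mbps × 7980 s = 208756.8 Mb
screen recording: 1.870 Mbps × 1080 s = 2019.6 Mb
drone footage reel: 55.160 Mbps × 840 s = 46334.4 Mb
documentary: 14.260 Mbps × 4500 s = 64170.0 Mb
Twitch VOD: 4.430 Mbps × 18240 s = 80803.2 Mb
podcast episode with video: 5.360 Mbps × 8640 s = 46310.4 Mb
Total: 448394.4 Mb = 56049.3 MB.
= 52.20 GiB.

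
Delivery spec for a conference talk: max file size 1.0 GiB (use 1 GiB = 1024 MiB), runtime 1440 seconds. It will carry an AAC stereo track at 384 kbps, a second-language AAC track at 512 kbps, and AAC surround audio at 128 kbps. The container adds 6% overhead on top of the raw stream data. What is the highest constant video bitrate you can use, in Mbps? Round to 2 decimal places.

4.60 Mbps

Budget: 1.0 GiB = 8589.9 Mb.
Stream payload after overhead: 8589.9 / 1.06 = 8103.7 Mb.
Total bitrate budget: 8103.7 Mb / 1440 s = 5.628 Mbps.
Audio total: 384 + 512 + 128 = 1024 kbps = 1.024 Mbps.
Video: 5.628 − 1.024 = 4.604 Mbps.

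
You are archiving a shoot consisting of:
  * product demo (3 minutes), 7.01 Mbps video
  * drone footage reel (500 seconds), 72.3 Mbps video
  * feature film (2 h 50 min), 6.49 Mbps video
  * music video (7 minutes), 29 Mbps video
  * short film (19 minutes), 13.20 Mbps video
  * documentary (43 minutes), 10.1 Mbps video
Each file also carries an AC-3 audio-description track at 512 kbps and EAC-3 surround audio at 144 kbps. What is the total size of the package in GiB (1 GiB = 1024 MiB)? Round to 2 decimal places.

Audio total: 512 + 144 = 656 kbps = 0.656 Mbps.
product demo: 7.666 Mbps × 180 s = 1379.9 Mb
drone footage reel: 72.956 Mbps × 500 s = 36478.0 Mb
feature film: 7.146 Mbps × 10200 s = 72889.2 Mb
music video: 29.656 Mbps × 420 s = 12455.5 Mb
short film: 13.856 Mbps × 1140 s = 15795.8 Mb
documentary: 10.756 Mbps × 2580 s = 27750.5 Mb
Total: 166748.9 Mb = 20843.6 MB.
= 19.41 GiB.

19.41 GiB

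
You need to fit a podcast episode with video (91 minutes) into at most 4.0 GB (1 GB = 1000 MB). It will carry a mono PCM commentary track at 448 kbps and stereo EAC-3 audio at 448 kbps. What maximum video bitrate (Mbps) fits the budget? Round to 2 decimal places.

Budget: 4.0 GB = 32000.0 Mb.
91 min = 5460 s
Total bitrate budget: 32000.0 Mb / 5460 s = 5.861 Mbps.
Audio total: 448 + 448 = 896 kbps = 0.896 Mbps.
Video: 5.861 − 0.896 = 4.965 Mbps.

4.96 Mbps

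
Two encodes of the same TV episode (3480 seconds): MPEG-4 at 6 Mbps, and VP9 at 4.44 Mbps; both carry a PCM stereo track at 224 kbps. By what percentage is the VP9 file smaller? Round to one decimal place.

25.1%

Audio: 224 kbps = 0.224 Mbps.
MPEG-4: 6.224 Mbps × 3480 s = 21659.5 Mb = 2.707 GB.
VP9: 4.664 Mbps × 3480 s = 16230.7 Mb = 2.029 GB.
Reduction: (1 − 2.029/2.707) × 100 = 25.06%.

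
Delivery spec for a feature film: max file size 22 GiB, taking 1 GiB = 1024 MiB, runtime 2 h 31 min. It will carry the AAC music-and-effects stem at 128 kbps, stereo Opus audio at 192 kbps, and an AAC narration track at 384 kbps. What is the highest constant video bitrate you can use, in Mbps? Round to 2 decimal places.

Budget: 22 GiB = 188978.6 Mb.
2 h 31 min = 151 min = 9060 s
Total bitrate budget: 188978.6 Mb / 9060 s = 20.859 Mbps.
Audio total: 128 + 192 + 384 = 704 kbps = 0.704 Mbps.
Video: 20.859 − 0.704 = 20.155 Mbps.

20.15 Mbps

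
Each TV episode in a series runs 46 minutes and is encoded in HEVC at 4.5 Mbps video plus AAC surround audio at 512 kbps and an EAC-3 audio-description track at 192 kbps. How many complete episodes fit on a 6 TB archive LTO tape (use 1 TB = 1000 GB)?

3341

46 min = 2760 s
Audio total: 512 + 192 = 704 kbps = 0.704 Mbps.
Total bitrate: 5.204 Mbps.
Per item: 5.204 Mbps × 2760 s = 14,363 Mb = 1,795 MB.
Capacity: 6 TB = 48,000,000 Mb; 3341.91 items → 3341 complete.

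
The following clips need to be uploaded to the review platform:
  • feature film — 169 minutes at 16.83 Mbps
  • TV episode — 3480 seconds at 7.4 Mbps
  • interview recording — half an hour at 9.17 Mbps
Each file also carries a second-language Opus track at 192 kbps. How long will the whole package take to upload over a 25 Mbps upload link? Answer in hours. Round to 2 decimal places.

2.40 hours

Audio: 192 kbps = 0.192 Mbps.
feature film: 17.022 Mbps × 10140 s = 172603.1 Mb
TV episode: 7.592 Mbps × 3480 s = 26420.2 Mb
interview recording: 9.362 Mbps × 1800 s = 16851.6 Mb
Total: 215874.8 Mb = 26984.4 MB.
At 25 Mbps: 215874.8 / 25 = 8635 s ≈ 2.4 hours.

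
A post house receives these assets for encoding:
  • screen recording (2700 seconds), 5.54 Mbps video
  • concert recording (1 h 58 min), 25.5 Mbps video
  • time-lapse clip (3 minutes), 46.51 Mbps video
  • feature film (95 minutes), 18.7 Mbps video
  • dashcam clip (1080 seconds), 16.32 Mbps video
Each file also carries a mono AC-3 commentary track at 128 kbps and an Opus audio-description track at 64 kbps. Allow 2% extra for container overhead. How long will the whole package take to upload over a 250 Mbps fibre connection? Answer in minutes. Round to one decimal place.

22.5 minutes

Audio total: 128 + 64 = 192 kbps = 0.192 Mbps.
screen recording: 5.732 Mbps × 2700 s × 1.02 = 15785.9 Mb
concert recording: 25.692 Mbps × 7080 s × 1.02 = 185537.3 Mb
time-lapse clip: 46.702 Mbps × 180 s × 1.02 = 8574.5 Mb
feature film: 18.892 Mbps × 5700 s × 1.02 = 109838.1 Mb
dashcam clip: 16.512 Mbps × 1080 s × 1.02 = 18189.6 Mb
Total: 337925.5 Mb = 42240.7 MB.
At 250 Mbps: 337925.5 / 250 = 1352 s ≈ 22.5 minutes.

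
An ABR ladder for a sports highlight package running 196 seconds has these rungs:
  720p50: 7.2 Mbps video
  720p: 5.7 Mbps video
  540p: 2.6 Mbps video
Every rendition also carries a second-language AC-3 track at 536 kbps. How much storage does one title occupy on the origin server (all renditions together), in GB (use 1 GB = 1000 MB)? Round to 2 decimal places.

Audio: 536 kbps = 0.536 Mbps.
Sum of rendition bitrates: (7.2+0.536) + (5.7+0.536) + (2.6+0.536) = 17.108 Mbps.
× 196 s = 3,353 Mb = 419.1 MB = 0.4191 GB.

0.42 GB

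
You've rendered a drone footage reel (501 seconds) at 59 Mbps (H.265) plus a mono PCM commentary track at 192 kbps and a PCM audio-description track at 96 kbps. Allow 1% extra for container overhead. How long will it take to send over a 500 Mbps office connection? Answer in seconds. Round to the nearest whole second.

60 seconds

Audio total: 192 + 96 = 288 kbps = 0.288 Mbps.
Total bitrate: 59.288 Mbps.
File: 59.288 Mbps × 501 s = 29703.3 Mb.
With 1% container overhead: ×1.01. → 30000.3 Mb.
At 500 Mbps: 30000.3 / 500 = 60.0 s ≈ 60 seconds.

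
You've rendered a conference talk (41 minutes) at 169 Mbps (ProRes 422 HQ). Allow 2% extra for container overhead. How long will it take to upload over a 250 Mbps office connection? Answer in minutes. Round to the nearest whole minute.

41 min = 2460 s
File: 169.000 Mbps × 2460 s = 415740.0 Mb.
With 2% container overhead: ×1.02. → 424054.8 Mb.
At 250 Mbps: 424054.8 / 250 = 1696.2 s ≈ 28.3 minutes.

28 minutes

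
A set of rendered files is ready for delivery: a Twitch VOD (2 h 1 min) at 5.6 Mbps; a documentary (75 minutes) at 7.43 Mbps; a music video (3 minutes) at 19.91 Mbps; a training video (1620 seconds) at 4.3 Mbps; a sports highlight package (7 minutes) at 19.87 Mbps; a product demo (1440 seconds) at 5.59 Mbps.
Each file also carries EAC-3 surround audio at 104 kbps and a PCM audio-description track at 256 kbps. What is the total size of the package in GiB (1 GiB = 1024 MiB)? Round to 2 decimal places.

12.41 GiB

Audio total: 104 + 256 = 360 kbps = 0.360 Mbps.
Twitch VOD: 5.960 Mbps × 7260 s = 43269.6 Mb
documentary: 7.790 Mbps × 4500 s = 35055.0 Mb
music video: 20.270 Mbps × 180 s = 3648.6 Mb
training video: 4.660 Mbps × 1620 s = 7549.2 Mb
sports highlight package: 20.230 Mbps × 420 s = 8496.6 Mb
product demo: 5.950 Mbps × 1440 s = 8568.0 Mb
Total: 106587.0 Mb = 13323.4 MB.
= 12.41 GiB.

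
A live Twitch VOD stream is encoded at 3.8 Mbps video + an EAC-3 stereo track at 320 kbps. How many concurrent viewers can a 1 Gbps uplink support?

Audio: 320 kbps = 0.320 Mbps.
Per-viewer media rate: 4.120 Mbps.
1 Gbps = 1,000 Mbps; 1,000 / 4.120 = 242.72 → 242 viewers.

242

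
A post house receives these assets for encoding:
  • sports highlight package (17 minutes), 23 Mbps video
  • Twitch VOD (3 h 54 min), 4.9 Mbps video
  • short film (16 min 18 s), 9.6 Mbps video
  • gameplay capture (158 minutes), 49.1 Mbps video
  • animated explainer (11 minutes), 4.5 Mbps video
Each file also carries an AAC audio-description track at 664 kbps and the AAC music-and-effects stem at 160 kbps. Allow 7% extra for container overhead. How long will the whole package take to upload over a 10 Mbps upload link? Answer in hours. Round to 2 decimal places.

Audio total: 664 + 160 = 824 kbps = 0.824 Mbps.
sports highlight package: 23.824 Mbps × 1020 s × 1.07 = 26001.5 Mb
Twitch VOD: 5.724 Mbps × 14040 s × 1.07 = 85990.5 Mb
short film: 10.424 Mbps × 978 s × 1.07 = 10908.3 Mb
gameplay capture: 49.924 Mbps × 9480 s × 1.07 = 506409.1 Mb
animated explainer: 5.324 Mbps × 660 s × 1.07 = 3759.8 Mb
Total: 633069.2 Mb = 79133.7 MB.
At 10 Mbps: 633069.2 / 10 = 63307 s ≈ 17.6 hours.

17.59 hours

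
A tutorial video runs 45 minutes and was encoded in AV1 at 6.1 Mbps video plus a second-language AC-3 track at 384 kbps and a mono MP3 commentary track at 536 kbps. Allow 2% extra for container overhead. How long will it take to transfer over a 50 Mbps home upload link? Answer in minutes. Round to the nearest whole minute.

6 minutes

45 min = 2700 s
Audio total: 384 + 536 = 920 kbps = 0.920 Mbps.
Total bitrate: 7.020 Mbps.
File: 7.020 Mbps × 2700 s = 18954.0 Mb.
With 2% container overhead: ×1.02. → 19333.1 Mb.
At 50 Mbps: 19333.1 / 50 = 386.7 s ≈ 6.44 minutes.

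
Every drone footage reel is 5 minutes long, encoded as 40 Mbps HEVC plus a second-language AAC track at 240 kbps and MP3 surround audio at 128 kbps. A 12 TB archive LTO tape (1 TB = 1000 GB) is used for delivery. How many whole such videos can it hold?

5 min = 300 s
Audio total: 240 + 128 = 368 kbps = 0.368 Mbps.
Total bitrate: 40.368 Mbps.
Per item: 40.368 Mbps × 300 s = 12,110 Mb = 1,514 MB.
Capacity: 12 TB = 96,000,000 Mb; 7927.07 items → 7927 complete.

7927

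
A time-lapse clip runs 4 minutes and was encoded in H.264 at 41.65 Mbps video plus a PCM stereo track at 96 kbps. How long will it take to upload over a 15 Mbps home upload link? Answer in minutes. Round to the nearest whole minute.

11 minutes

4 min = 240 s
Audio: 96 kbps = 0.096 Mbps.
Total bitrate: 41.746 Mbps.
File: 41.746 Mbps × 240 s = 10019.0 Mb.
At 15 Mbps: 10019.0 / 15 = 667.9 s ≈ 11.1 minutes.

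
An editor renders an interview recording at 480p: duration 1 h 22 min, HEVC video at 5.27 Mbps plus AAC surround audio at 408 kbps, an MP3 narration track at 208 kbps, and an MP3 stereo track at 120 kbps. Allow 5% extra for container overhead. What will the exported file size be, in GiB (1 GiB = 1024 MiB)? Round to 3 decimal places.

1 h 22 min = 82 min = 4920 s
Audio total: 408 + 208 + 120 = 736 kbps = 0.736 Mbps.
Total bitrate: 5.27 + 0.736 = 6.006 Mbps.
Stream data: 6.006 Mbps × 4920 s = 29549.5 Mb.
With 5% container overhead: ×1.05.
31,027 Mb = 3,878,374,500 bytes ÷ 1,073,741,824 = 3.612 GiB.

3.612 GiB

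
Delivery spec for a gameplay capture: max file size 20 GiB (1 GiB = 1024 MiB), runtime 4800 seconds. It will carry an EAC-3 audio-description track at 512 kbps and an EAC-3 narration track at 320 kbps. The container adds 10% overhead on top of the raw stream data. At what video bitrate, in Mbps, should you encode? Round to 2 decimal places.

Budget: 20 GiB = 171798.7 Mb.
Stream payload after overhead: 171798.7 / 1.10 = 156180.6 Mb.
Total bitrate budget: 156180.6 Mb / 4800 s = 32.538 Mbps.
Audio total: 512 + 320 = 832 kbps = 0.832 Mbps.
Video: 32.538 − 0.832 = 31.706 Mbps.

31.71 Mbps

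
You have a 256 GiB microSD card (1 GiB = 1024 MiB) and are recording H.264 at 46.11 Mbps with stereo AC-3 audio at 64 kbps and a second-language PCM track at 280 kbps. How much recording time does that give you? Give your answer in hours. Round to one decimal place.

Audio total: 64 + 280 = 344 kbps = 0.344 Mbps.
Total bitrate: 46.11 + 0.344 = 46.454 Mbps.
Capacity: 256 GiB = 2,199,023 Mb.
Recording time: 2,199,023 / 46.454 = 47,338 s ≈ 13.1 hours.

13.1 hours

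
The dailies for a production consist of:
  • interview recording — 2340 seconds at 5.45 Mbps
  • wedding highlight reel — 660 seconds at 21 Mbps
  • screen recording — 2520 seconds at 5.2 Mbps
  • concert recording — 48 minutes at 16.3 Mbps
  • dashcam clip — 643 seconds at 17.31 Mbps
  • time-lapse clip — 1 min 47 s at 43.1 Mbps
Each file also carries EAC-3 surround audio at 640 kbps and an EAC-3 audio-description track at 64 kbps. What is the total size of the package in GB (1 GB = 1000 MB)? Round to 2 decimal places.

Audio total: 640 + 64 = 704 kbps = 0.704 Mbps.
interview recording: 6.154 Mbps × 2340 s = 14400.4 Mb
wedding highlight reel: 21.704 Mbps × 660 s = 14324.6 Mb
screen recording: 5.904 Mbps × 2520 s = 14878.1 Mb
concert recording: 17.004 Mbps × 2880 s = 48971.5 Mb
dashcam clip: 18.014 Mbps × 643 s = 11583.0 Mb
time-lapse clip: 43.804 Mbps × 107 s = 4687.0 Mb
Total: 108844.6 Mb = 13605.6 MB.
= 13.61 GB.

13.61 GB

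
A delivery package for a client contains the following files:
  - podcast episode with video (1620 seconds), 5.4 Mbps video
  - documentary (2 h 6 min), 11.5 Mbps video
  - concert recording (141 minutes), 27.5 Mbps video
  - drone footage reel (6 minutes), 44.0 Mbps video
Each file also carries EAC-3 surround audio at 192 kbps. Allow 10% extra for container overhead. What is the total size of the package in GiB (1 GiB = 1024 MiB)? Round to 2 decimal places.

Audio: 192 kbps = 0.192 Mbps.
podcast episode with video: 5.592 Mbps × 1620 s × 1.10 = 9964.9 Mb
documentary: 11.692 Mbps × 7560 s × 1.10 = 97230.7 Mb
concert recording: 27.692 Mbps × 8460 s × 1.10 = 257701.8 Mb
drone footage reel: 44.192 Mbps × 360 s × 1.10 = 17500.0 Mb
Total: 382397.4 Mb = 47799.7 MB.
= 44.52 GiB.

44.52 GiB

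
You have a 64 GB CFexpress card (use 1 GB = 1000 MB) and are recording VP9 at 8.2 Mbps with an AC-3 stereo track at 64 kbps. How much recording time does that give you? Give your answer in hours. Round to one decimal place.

Audio: 64 kbps = 0.064 Mbps.
Total bitrate: 8.2 + 0.064 = 8.264 Mbps.
Capacity: 64 GB = 512,000 Mb.
Recording time: 512,000 / 8.264 = 61,955 s ≈ 17.2 hours.

17.2 hours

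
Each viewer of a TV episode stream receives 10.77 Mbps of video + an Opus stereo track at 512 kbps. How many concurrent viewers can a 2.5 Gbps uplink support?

221

Audio: 512 kbps = 0.512 Mbps.
Per-viewer media rate: 11.282 Mbps.
2.5 Gbps = 2,500 Mbps; 2,500 / 11.282 = 221.59 → 221 viewers.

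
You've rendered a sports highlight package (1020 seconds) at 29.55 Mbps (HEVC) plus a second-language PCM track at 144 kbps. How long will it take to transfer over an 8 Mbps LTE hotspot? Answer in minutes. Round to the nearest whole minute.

Audio: 144 kbps = 0.144 Mbps.
Total bitrate: 29.694 Mbps.
File: 29.694 Mbps × 1020 s = 30287.9 Mb.
At 8 Mbps: 30287.9 / 8 = 3786.0 s ≈ 63.1 minutes.

63 minutes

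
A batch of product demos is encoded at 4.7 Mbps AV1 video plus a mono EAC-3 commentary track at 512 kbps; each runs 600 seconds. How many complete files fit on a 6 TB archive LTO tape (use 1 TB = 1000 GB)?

Audio: 512 kbps = 0.512 Mbps.
Total bitrate: 5.212 Mbps.
Per item: 5.212 Mbps × 600 s = 3,127 Mb = 390.9 MB.
Capacity: 6 TB = 48,000,000 Mb; 15349.19 items → 15349 complete.

15349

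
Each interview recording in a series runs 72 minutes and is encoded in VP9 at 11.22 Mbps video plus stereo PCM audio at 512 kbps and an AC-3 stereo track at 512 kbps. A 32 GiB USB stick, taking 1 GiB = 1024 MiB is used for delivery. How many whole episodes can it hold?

5

72 min = 4320 s
Audio total: 512 + 512 = 1024 kbps = 1.024 Mbps.
Total bitrate: 12.244 Mbps.
Per item: 12.244 Mbps × 4320 s = 52,894 Mb = 6,612 MB.
Capacity: 32 GiB = 274,878 Mb; 5.20 items → 5 complete.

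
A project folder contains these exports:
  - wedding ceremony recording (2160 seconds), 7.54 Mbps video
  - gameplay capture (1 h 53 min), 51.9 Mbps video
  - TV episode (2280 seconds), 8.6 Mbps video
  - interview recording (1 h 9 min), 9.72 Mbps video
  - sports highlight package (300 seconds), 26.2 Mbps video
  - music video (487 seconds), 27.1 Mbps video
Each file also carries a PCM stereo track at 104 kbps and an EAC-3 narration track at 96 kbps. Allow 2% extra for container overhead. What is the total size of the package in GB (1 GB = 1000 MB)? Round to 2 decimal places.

57.67 GB

Audio total: 104 + 96 = 200 kbps = 0.200 Mbps.
wedding ceremony recording: 7.740 Mbps × 2160 s × 1.02 = 17052.8 Mb
gameplay capture: 52.100 Mbps × 6780 s × 1.02 = 360302.8 Mb
TV episode: 8.800 Mbps × 2280 s × 1.02 = 20465.3 Mb
interview recording: 9.920 Mbps × 4140 s × 1.02 = 41890.2 Mb
sports highlight package: 26.400 Mbps × 300 s × 1.02 = 8078.4 Mb
music video: 27.300 Mbps × 487 s × 1.02 = 13561.0 Mb
Total: 461350.4 Mb = 57668.8 MB.
= 57.67 GB.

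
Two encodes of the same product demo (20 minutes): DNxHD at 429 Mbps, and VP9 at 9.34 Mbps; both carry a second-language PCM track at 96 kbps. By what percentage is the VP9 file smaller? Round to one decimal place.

20 min = 1200 s
Audio: 96 kbps = 0.096 Mbps.
DNxHD: 429.096 Mbps × 1200 s = 514915.2 Mb = 64.364 GB.
VP9: 9.436 Mbps × 1200 s = 11323.2 Mb = 1.415 GB.
Reduction: (1 − 1.415/64.364) × 100 = 97.80%.

97.8%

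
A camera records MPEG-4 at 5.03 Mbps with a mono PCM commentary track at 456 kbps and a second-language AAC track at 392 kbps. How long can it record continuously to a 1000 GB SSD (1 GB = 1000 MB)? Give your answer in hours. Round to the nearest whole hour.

Audio total: 456 + 392 = 848 kbps = 0.848 Mbps.
Total bitrate: 5.03 + 0.848 = 5.878 Mbps.
Capacity: 1000 GB = 8,000,000 Mb.
Recording time: 8,000,000 / 5.878 = 1,361,007 s ≈ 378 hours.

378 hours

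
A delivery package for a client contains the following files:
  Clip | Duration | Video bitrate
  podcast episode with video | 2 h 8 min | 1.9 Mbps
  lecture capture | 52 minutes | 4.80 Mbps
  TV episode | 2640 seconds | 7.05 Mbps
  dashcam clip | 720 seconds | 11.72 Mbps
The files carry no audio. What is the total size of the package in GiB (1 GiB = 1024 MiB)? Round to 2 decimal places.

podcast episode with video: 1.900 Mbps × 7680 s = 14592.0 Mb
lecture capture: 4.800 Mbps × 3120 s = 14976.0 Mb
TV episode: 7.050 Mbps × 2640 s = 18612.0 Mb
dashcam clip: 11.720 Mbps × 720 s = 8438.4 Mb
Total: 56618.4 Mb = 7077.3 MB.
= 6.591 GiB.

6.59 GiB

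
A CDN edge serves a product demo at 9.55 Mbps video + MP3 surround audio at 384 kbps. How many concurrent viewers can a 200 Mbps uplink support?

Audio: 384 kbps = 0.384 Mbps.
Per-viewer media rate: 9.934 Mbps.
200 Mbps = 200.0 Mbps; 200.0 / 9.934 = 20.13 → 20 viewers.

20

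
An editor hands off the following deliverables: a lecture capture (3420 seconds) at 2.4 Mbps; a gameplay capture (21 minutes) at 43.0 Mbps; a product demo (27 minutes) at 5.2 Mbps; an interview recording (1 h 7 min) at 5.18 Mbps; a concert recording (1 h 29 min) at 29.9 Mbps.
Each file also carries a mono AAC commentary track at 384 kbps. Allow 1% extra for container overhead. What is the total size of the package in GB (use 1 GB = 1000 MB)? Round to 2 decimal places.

Audio: 384 kbps = 0.384 Mbps.
lecture capture: 2.784 Mbps × 3420 s × 1.01 = 9616.5 Mb
gameplay capture: 43.384 Mbps × 1260 s × 1.01 = 55210.5 Mb
product demo: 5.584 Mbps × 1620 s × 1.01 = 9136.5 Mb
interview recording: 5.564 Mbps × 4020 s × 1.01 = 22591.0 Mb
concert recording: 30.284 Mbps × 5340 s × 1.01 = 163333.7 Mb
Total: 259888.2 Mb = 32486.0 MB.
= 32.49 GB.

32.49 GB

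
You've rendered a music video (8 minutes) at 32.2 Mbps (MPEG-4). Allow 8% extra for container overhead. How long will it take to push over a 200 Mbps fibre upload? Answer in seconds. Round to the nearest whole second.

83 seconds

8 min = 480 s
File: 32.200 Mbps × 480 s = 15456.0 Mb.
With 8% container overhead: ×1.08. → 16692.5 Mb.
At 200 Mbps: 16692.5 / 200 = 83.5 s ≈ 83.5 seconds.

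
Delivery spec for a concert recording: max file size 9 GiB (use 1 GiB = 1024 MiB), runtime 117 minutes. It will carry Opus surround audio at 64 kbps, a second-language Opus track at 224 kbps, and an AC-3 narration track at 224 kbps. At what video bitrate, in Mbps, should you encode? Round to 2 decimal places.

Budget: 9 GiB = 77309.4 Mb.
117 min = 7020 s
Total bitrate budget: 77309.4 Mb / 7020 s = 11.013 Mbps.
Audio total: 64 + 224 + 224 = 512 kbps = 0.512 Mbps.
Video: 11.013 − 0.512 = 10.501 Mbps.

10.50 Mbps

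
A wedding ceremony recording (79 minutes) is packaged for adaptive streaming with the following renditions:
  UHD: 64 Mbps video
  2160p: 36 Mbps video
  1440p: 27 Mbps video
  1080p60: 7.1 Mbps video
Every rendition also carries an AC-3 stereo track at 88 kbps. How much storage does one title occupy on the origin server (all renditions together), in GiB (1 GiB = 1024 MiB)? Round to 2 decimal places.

74.19 GiB

79 min = 4740 s
Audio: 88 kbps = 0.088 Mbps.
Sum of rendition bitrates: (64+0.088) + (36+0.088) + (27+0.088) + (7.1+0.088) = 134.452 Mbps.
× 4740 s = 637,302 Mb = 79,663 MB = 74.19 GiB.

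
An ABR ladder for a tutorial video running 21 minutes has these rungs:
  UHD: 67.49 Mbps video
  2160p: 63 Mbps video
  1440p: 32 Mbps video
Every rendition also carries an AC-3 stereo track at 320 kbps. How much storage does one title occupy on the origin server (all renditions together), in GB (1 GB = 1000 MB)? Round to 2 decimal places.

25.74 GB

21 min = 1260 s
Audio: 320 kbps = 0.320 Mbps.
Sum of rendition bitrates: (67.49+0.320) + (63+0.320) + (32+0.320) = 163.450 Mbps.
× 1260 s = 205,947 Mb = 25,743 MB = 25.74 GB.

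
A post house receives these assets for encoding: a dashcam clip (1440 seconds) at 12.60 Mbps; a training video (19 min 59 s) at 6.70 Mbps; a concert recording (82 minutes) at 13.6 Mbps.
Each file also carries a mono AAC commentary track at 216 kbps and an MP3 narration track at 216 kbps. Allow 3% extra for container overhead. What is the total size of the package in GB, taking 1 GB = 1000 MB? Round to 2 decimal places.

12.41 GB

Audio total: 216 + 216 = 432 kbps = 0.432 Mbps.
dashcam clip: 13.032 Mbps × 1440 s × 1.03 = 19329.1 Mb
training video: 7.132 Mbps × 1199 s × 1.03 = 8807.8 Mb
concert recording: 14.032 Mbps × 4920 s × 1.03 = 71108.6 Mb
Total: 99245.4 Mb = 12405.7 MB.
= 12.41 GB.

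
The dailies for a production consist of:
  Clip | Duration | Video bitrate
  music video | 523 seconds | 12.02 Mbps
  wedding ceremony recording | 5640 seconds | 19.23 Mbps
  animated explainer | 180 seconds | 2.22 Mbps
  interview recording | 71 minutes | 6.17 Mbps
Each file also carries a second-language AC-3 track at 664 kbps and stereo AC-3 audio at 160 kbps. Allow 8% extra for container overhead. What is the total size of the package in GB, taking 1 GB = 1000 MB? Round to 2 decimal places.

Audio total: 664 + 160 = 824 kbps = 0.824 Mbps.
music video: 12.844 Mbps × 523 s × 1.08 = 7254.8 Mb
wedding ceremony recording: 20.054 Mbps × 5640 s × 1.08 = 122152.9 Mb
animated explainer: 3.044 Mbps × 180 s × 1.08 = 591.8 Mb
interview recording: 6.994 Mbps × 4260 s × 1.08 = 32178.0 Mb
Total: 162177.5 Mb = 20272.2 MB.
= 20.27 GB.

20.27 GB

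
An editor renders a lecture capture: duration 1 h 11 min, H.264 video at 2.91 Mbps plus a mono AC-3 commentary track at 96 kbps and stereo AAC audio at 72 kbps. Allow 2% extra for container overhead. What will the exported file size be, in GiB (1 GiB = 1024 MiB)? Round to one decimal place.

1 h 11 min = 71 min = 4260 s
Audio total: 96 + 72 = 168 kbps = 0.168 Mbps.
Total bitrate: 2.91 + 0.168 = 3.078 Mbps.
Stream data: 3.078 Mbps × 4260 s = 13112.3 Mb.
With 2% container overhead: ×1.02.
13,375 Mb = 1,671,815,700 bytes ÷ 1,073,741,824 = 1.557 GiB.

1.6 GiB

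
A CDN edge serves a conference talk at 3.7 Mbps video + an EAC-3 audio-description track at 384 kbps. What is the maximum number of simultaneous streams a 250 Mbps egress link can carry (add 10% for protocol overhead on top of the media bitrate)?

55

Audio: 384 kbps = 0.384 Mbps.
Per-viewer media rate: 4.084 Mbps.
On the wire with 10% overhead: 4.492 Mbps.
250 Mbps = 250.0 Mbps; 250.0 / 4.492 = 55.65 → 55 viewers.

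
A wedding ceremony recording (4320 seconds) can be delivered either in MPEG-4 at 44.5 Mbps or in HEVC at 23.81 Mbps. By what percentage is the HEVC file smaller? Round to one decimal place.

MPEG-4: 44.500 Mbps × 4320 s = 192240.0 Mb = 24.030 GB.
HEVC: 23.810 Mbps × 4320 s = 102859.2 Mb = 12.857 GB.
Reduction: (1 − 12.857/24.030) × 100 = 46.49%.

46.5%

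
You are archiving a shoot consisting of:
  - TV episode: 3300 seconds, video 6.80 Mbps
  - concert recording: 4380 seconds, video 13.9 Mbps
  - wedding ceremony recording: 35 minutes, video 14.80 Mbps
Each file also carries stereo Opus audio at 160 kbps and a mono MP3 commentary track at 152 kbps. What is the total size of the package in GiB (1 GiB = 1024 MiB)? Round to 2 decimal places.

Audio total: 160 + 152 = 312 kbps = 0.312 Mbps.
TV episode: 7.112 Mbps × 3300 s = 23469.6 Mb
concert recording: 14.212 Mbps × 4380 s = 62248.6 Mb
wedding ceremony recording: 15.112 Mbps × 2100 s = 31735.2 Mb
Total: 117453.4 Mb = 14681.7 MB.
= 13.67 GiB.

13.67 GiB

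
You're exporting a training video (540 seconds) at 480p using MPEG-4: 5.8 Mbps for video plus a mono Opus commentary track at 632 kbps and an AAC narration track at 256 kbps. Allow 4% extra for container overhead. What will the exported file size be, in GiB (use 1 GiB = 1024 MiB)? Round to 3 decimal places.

Audio total: 632 + 256 = 888 kbps = 0.888 Mbps.
Total bitrate: 5.8 + 0.888 = 6.688 Mbps.
Stream data: 6.688 Mbps × 540 s = 3611.5 Mb.
With 4% container overhead: ×1.04.
3,756 Mb = 469,497,600 bytes ÷ 1,073,741,824 = 0.4373 GiB.

0.437 GiB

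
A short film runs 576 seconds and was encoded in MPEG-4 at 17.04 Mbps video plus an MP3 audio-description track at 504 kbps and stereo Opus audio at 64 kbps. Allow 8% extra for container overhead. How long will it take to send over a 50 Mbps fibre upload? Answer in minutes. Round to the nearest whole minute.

Audio total: 504 + 64 = 568 kbps = 0.568 Mbps.
Total bitrate: 17.608 Mbps.
File: 17.608 Mbps × 576 s = 10142.2 Mb.
With 8% container overhead: ×1.08. → 10953.6 Mb.
At 50 Mbps: 10953.6 / 50 = 219.1 s ≈ 3.65 minutes.

4 minutes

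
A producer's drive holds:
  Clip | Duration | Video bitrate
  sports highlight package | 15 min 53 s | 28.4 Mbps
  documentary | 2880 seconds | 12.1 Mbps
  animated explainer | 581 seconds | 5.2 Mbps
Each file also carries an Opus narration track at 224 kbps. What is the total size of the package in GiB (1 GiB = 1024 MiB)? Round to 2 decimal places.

Audio: 224 kbps = 0.224 Mbps.
sports highlight package: 28.624 Mbps × 953 s = 27278.7 Mb
documentary: 12.324 Mbps × 2880 s = 35493.1 Mb
animated explainer: 5.424 Mbps × 581 s = 3151.3 Mb
Total: 65923.1 Mb = 8240.4 MB.
= 7.674 GiB.

7.67 GiB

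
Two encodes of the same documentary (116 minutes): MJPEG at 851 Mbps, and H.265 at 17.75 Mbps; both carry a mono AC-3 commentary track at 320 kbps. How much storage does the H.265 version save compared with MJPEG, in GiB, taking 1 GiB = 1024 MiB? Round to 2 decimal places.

116 min = 6960 s
Audio: 320 kbps = 0.320 Mbps.
MJPEG: 851.320 Mbps × 6960 s = 5925187.2 Mb = 689.783 GiB.
H.265: 18.070 Mbps × 6960 s = 125767.2 Mb = 14.641 GiB.
Saving: 689.783 − 14.641 = 675.141 GiB.

675.14 GiB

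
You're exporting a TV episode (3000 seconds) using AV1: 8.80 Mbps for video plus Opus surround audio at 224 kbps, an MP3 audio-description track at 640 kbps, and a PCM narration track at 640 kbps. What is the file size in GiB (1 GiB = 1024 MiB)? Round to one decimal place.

3.6 GiB

Audio total: 224 + 640 + 640 = 1504 kbps = 1.504 Mbps.
Total bitrate: 8.80 + 1.504 = 10.304 Mbps.
Stream data: 10.304 Mbps × 3000 s = 30912.0 Mb.
30,912 Mb = 3,864,000,000 bytes ÷ 1,073,741,824 = 3.599 GiB.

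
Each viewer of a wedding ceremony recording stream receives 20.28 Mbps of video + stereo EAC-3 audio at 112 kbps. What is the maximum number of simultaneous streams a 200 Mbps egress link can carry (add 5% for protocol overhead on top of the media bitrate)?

Audio: 112 kbps = 0.112 Mbps.
Per-viewer media rate: 20.392 Mbps.
On the wire with 5% overhead: 21.412 Mbps.
200 Mbps = 200.0 Mbps; 200.0 / 21.412 = 9.34 → 9 viewers.

9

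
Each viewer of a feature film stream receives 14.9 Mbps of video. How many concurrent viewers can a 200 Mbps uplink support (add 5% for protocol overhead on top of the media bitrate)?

On the wire with 5% overhead: 15.645 Mbps.
200 Mbps = 200.0 Mbps; 200.0 / 15.645 = 12.78 → 12 viewers.

12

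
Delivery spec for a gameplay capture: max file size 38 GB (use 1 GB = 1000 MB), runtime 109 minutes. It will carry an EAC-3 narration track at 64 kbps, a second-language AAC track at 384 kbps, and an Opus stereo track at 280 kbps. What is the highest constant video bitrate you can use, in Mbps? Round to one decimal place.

Budget: 38 GB = 304000.0 Mb.
109 min = 6540 s
Total bitrate budget: 304000.0 Mb / 6540 s = 46.483 Mbps.
Audio total: 64 + 384 + 280 = 728 kbps = 0.728 Mbps.
Video: 46.483 − 0.728 = 45.755 Mbps.

45.8 Mbps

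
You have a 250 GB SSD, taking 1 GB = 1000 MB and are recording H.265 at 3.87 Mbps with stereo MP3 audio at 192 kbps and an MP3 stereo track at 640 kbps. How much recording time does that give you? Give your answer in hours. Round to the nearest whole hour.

118 hours

Audio total: 192 + 640 = 832 kbps = 0.832 Mbps.
Total bitrate: 3.87 + 0.832 = 4.702 Mbps.
Capacity: 250 GB = 2,000,000 Mb.
Recording time: 2,000,000 / 4.702 = 425,351 s ≈ 118 hours.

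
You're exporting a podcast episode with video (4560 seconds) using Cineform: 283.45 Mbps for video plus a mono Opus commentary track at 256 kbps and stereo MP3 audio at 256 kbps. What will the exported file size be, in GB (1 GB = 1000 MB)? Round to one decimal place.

Audio total: 256 + 256 = 512 kbps = 0.512 Mbps.
Total bitrate: 283.45 + 0.512 = 283.962 Mbps.
Stream data: 283.962 Mbps × 4560 s = 1294866.7 Mb.
1,294,867 Mb ÷ 8 = 161,858 MB → 161.9 GB.

161.9 GB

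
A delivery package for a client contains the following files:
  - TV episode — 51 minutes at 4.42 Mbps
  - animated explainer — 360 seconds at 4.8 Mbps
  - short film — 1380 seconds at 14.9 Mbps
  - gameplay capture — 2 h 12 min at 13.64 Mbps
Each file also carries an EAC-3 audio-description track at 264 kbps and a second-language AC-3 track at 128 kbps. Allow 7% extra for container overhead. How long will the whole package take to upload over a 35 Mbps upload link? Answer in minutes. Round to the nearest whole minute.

76 minutes

Audio total: 264 + 128 = 392 kbps = 0.392 Mbps.
TV episode: 4.812 Mbps × 3060 s × 1.07 = 15755.5 Mb
animated explainer: 5.192 Mbps × 360 s × 1.07 = 2000.0 Mb
short film: 15.292 Mbps × 1380 s × 1.07 = 22580.2 Mb
gameplay capture: 14.032 Mbps × 7920 s × 1.07 = 118912.8 Mb
Total: 159248.4 Mb = 19906.0 MB.
At 35 Mbps: 159248.4 / 35 = 4550 s ≈ 75.8 minutes.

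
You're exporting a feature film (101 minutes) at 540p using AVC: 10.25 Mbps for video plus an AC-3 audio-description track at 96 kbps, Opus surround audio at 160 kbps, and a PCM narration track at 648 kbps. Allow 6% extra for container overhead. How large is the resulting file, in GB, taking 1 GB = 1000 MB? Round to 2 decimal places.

101 min = 6060 s
Audio total: 96 + 160 + 648 = 904 kbps = 0.904 Mbps.
Total bitrate: 10.25 + 0.904 = 11.154 Mbps.
Stream data: 11.154 Mbps × 6060 s = 67593.2 Mb.
With 6% container overhead: ×1.06.
71,649 Mb ÷ 8 = 8,956 MB → 8.956 GB.

8.96 GB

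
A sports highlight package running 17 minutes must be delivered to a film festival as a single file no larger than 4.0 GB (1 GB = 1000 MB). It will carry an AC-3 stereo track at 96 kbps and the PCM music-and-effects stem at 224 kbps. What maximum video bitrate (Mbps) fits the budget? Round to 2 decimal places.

Budget: 4.0 GB = 32000.0 Mb.
17 min = 1020 s
Total bitrate budget: 32000.0 Mb / 1020 s = 31.373 Mbps.
Audio total: 96 + 224 = 320 kbps = 0.320 Mbps.
Video: 31.373 − 0.320 = 31.053 Mbps.

31.05 Mbps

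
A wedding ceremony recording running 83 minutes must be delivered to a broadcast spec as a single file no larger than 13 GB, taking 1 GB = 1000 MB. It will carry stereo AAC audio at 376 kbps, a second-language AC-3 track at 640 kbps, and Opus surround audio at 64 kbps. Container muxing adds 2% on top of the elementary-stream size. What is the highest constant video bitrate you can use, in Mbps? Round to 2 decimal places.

19.39 Mbps

Budget: 13 GB = 104000.0 Mb.
Stream payload after overhead: 104000.0 / 1.02 = 101960.8 Mb.
83 min = 4980 s
Total bitrate budget: 101960.8 Mb / 4980 s = 20.474 Mbps.
Audio total: 376 + 640 + 64 = 1080 kbps = 1.080 Mbps.
Video: 20.474 − 1.080 = 19.394 Mbps.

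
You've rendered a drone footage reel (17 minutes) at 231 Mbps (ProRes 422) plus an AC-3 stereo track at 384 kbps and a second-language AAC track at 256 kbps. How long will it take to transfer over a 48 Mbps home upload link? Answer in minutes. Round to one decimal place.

82.0 minutes

17 min = 1020 s
Audio total: 384 + 256 = 640 kbps = 0.640 Mbps.
Total bitrate: 231.640 Mbps.
File: 231.640 Mbps × 1020 s = 236272.8 Mb.
At 48 Mbps: 236272.8 / 48 = 4922.4 s ≈ 82 minutes.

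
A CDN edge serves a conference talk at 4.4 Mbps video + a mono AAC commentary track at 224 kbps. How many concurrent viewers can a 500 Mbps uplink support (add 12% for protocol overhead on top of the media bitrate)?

96

Audio: 224 kbps = 0.224 Mbps.
Per-viewer media rate: 4.624 Mbps.
On the wire with 12% overhead: 5.179 Mbps.
500 Mbps = 500.0 Mbps; 500.0 / 5.179 = 96.55 → 96 viewers.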